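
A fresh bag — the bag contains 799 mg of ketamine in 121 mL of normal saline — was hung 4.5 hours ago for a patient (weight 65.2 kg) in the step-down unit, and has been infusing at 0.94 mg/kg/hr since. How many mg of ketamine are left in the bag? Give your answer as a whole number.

523 mg

Dose = 0.94 mg/kg/hr × 65.2 kg = 61.288 mg/hr
Concentration = 799 mg ÷ 121 mL = 6.603306 mg/mL
Rate = 61.288 mg/hr ÷ 6.603306 mg/mL = 9.281412 mL/hr
Volume infused = 9.281412 mL/hr × 4.5 hr = 41.76635 mL
Volume remaining = 121 − 41.76635 = 79.23365 mL
Drug remaining = 79.23365 mL × 6.603306 mg/mL = 523.204 mg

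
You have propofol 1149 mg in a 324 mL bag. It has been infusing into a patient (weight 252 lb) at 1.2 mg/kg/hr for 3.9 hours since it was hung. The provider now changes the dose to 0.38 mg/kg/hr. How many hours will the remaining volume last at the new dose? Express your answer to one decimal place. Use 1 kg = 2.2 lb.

Initial rate:
Weight = 252 lb ÷ 2.2 lb/kg = 114.5455 kg
Dose = 1.2 mg/kg/hr × 114.5455 kg = 137.4545 mg/hr
Concentration = 1149 mg ÷ 324 mL = 3.546296 mg/mL
Rate = 137.4545 mg/hr ÷ 3.546296 mg/mL = 38.76003 mL/hr
Volume infused so far = 38.76003 mL/hr × 3.9 hr = 151.1641 mL
Volume remaining = 324 − 151.1641 = 172.8359 mL
New rate:
Dose = 0.38 mg/kg/hr × 114.5455 kg = 43.52727 mg/hr
Rate = 43.52727 mg/hr ÷ 3.546296 mg/mL = 12.27401 mL/hr
Time remaining = 172.8359 mL ÷ 12.27401 mL/hr = 14.08145 hr

14.1 hours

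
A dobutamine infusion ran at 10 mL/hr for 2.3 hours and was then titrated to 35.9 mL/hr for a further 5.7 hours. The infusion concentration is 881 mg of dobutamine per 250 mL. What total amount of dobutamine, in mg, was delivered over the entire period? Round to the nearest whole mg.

Concentration = 881 mg ÷ 250 mL = 3.524 mg/mL
Stage 1: 10 mL/hr × 2.3 hr = 23 mL → 23 mL × 3.524 mg/mL = 81.052 mg
Stage 2: 35.9 mL/hr × 5.7 hr = 204.63 mL → 204.63 mL × 3.524 mg/mL = 721.1161 mg
Total = 81.052 + 721.1161 = 802.1681 mg

802 mg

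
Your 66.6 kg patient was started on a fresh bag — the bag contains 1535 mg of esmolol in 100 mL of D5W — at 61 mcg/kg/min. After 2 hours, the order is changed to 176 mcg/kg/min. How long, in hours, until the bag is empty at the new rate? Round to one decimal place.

1.5 hours

Initial rate:
Dose = 61 mcg/kg/min × 66.6 kg = 4062.6 mcg/min
4062.6 mcg/min × 60 min/hr = 243756 mcg/hr
Concentration = 1535 mg ÷ 100 mL = 15.35 mg/mL = 15350 mcg/mL
Rate = 243756 mcg/hr ÷ 15350 mcg/mL = 15.87987 mL/hr
Volume infused so far = 15.87987 mL/hr × 2 hr = 31.75974 mL
Volume remaining = 100 − 31.75974 = 68.24026 mL
New rate:
Dose = 176 mcg/kg/min × 66.6 kg = 11721.6 mcg/min
11721.6 mcg/min × 60 min/hr = 703296 mcg/hr
Rate = 703296 mcg/hr ÷ 15350 mcg/mL = 45.81733 mL/hr
Time remaining = 68.24026 mL ÷ 45.81733 mL/hr = 1.489398 hr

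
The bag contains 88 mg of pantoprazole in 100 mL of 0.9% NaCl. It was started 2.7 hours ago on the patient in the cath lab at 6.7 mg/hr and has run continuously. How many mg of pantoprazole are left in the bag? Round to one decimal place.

Concentration = 88 mg ÷ 100 mL = 0.88 mg/mL
Rate = 6.7 mg/hr ÷ 0.88 mg/mL = 7.613636 mL/hr
Volume infused = 7.613636 mL/hr × 2.7 hr = 20.55682 mL
Volume remaining = 100 − 20.55682 = 79.44318 mL
Drug remaining = 79.44318 mL × 0.88 mg/mL = 69.91 mg

69.9 mg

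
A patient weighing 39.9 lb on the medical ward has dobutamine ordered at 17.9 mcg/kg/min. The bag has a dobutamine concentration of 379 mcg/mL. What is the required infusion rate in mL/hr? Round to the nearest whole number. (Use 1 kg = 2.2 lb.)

Weight = 39.9 lb ÷ 2.2 lb/kg = 18.13636 kg
Dose = 17.9 mcg/kg/min × 18.13636 kg = 324.6409 mcg/min
324.6409 mcg/min × 60 min/hr = 19478.45 mcg/hr
Rate = 19478.45 mcg/hr ÷ 379 mcg/mL = 51.39434 mL/hr

51 mL/hr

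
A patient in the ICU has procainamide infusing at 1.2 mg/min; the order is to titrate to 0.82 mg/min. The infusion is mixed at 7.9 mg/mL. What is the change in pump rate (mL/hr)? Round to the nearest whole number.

3 mL/hr

At the current dose:
1.2 mg/min × 60 min/hr = 72 mg/hr
Rate = 72 mg/hr ÷ 7.9 mg/mL = 9.113924 mL/hr
At the new dose:
0.82 mg/min × 60 min/hr = 49.2 mg/hr
Rate = 49.2 mg/hr ÷ 7.9 mg/mL = 6.227848 mL/hr
Change = 6.227848 − 9.113924 = -2.886076 mL/hr → 2.886076 mL/hr decrease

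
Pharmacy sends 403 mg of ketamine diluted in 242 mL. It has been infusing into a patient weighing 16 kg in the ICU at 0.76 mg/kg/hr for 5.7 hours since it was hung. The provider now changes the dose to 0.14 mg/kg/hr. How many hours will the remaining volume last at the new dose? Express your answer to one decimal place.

149.0 hours

Initial rate:
Dose = 0.76 mg/kg/hr × 16 kg = 12.16 mg/hr
Concentration = 403 mg ÷ 242 mL = 1.665289 mg/mL
Rate = 12.16 mg/hr ÷ 1.665289 mg/mL = 7.302035 mL/hr
Volume infused so far = 7.302035 mL/hr × 5.7 hr = 41.6216 mL
Volume remaining = 242 − 41.6216 = 200.3784 mL
New rate:
Dose = 0.14 mg/kg/hr × 16 kg = 2.24 mg/hr
Rate = 2.24 mg/hr ÷ 1.665289 mg/mL = 1.345112 mL/hr
Time remaining = 200.3784 mL ÷ 1.345112 mL/hr = 148.9679 hr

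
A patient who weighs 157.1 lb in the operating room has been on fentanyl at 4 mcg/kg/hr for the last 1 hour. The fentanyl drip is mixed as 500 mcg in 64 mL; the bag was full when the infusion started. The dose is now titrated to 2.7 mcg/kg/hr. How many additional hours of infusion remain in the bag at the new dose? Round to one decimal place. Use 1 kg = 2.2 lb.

Initial rate:
Weight = 157.1 lb ÷ 2.2 lb/kg = 71.40909 kg
Dose = 4 mcg/kg/hr × 71.40909 kg = 285.6364 mcg/hr
Concentration = 500 mcg ÷ 64 mL = 7.8125 mcg/mL
Rate = 285.6364 mcg/hr ÷ 7.8125 mcg/mL = 36.56145 mL/hr
Volume infused so far = 36.56145 mL/hr × 1 hr = 36.56145 mL
Volume remaining = 64 − 36.56145 = 27.43855 mL
New rate:
Dose = 2.7 mcg/kg/hr × 71.40909 kg = 192.8045 mcg/hr
Rate = 192.8045 mcg/hr ÷ 7.8125 mcg/mL = 24.67898 mL/hr
Time remaining = 27.43855 mL ÷ 24.67898 mL/hr = 1.111818 hr

1.1 hours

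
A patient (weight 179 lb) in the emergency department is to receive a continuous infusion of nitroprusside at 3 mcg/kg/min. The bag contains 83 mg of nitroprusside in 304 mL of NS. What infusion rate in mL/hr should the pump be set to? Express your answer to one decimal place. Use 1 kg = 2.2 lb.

53.6 mL/hr

Weight = 179 lb ÷ 2.2 lb/kg = 81.36364 kg
Dose = 3 mcg/kg/min × 81.36364 kg = 244.0909 mcg/min
244.0909 mcg/min × 60 min/hr = 14645.45 mcg/hr
Concentration = 83 mg ÷ 304 mL = 0.2730263 mg/mL = 273.0263 mcg/mL
Rate = 14645.45 mcg/hr ÷ 273.0263 mcg/mL = 53.64118 mL/hr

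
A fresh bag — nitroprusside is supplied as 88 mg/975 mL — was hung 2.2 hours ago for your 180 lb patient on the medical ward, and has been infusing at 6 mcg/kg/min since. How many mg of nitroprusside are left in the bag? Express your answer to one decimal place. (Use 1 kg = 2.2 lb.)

23.2 mg

Weight = 180 lb ÷ 2.2 lb/kg = 81.81818 kg
Dose = 6 mcg/kg/min × 81.81818 kg = 490.9091 mcg/min
490.9091 mcg/min × 60 min/hr = 29454.55 mcg/hr
Concentration = 88 mg ÷ 975 mL = 0.09025641 mg/mL = 90.25641 mcg/mL
Rate = 29454.55 mcg/hr ÷ 90.25641 mcg/mL = 326.343 mL/hr
Volume infused = 326.343 mL/hr × 2.2 hr = 717.9545 mL
Volume remaining = 975 − 717.9545 = 257.0455 mL
Drug remaining = 257.0455 mL × 90.25641 mcg/mL = 23200 mcg = 23.2 mg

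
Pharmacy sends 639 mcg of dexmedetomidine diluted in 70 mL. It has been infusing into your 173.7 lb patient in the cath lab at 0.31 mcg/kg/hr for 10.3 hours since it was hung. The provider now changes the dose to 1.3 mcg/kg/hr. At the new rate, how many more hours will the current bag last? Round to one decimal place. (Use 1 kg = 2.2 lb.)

3.8 hours

Initial rate:
Weight = 173.7 lb ÷ 2.2 lb/kg = 78.95455 kg
Dose = 0.31 mcg/kg/hr × 78.95455 kg = 24.47591 mcg/hr
Concentration = 639 mcg ÷ 70 mL = 9.128571 mcg/mL
Rate = 24.47591 mcg/hr ÷ 9.128571 mcg/mL = 2.681242 mL/hr
Volume infused so far = 2.681242 mL/hr × 10.3 hr = 27.61679 mL
Volume remaining = 70 − 27.61679 = 42.38321 mL
New rate:
Dose = 1.3 mcg/kg/hr × 78.95455 kg = 102.6409 mcg/hr
Rate = 102.6409 mcg/hr ÷ 9.128571 mcg/mL = 11.24392 mL/hr
Time remaining = 42.38321 mL ÷ 11.24392 mL/hr = 3.769434 hr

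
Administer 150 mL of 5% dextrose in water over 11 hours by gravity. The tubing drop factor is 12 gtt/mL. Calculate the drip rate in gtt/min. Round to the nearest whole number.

150 mL ÷ (11 hr × 60 = 660 min) = 0.2272727 mL/min
0.2272727 mL/min × 12 gtt/mL = 2.727273 gtt/min

3 gtt/min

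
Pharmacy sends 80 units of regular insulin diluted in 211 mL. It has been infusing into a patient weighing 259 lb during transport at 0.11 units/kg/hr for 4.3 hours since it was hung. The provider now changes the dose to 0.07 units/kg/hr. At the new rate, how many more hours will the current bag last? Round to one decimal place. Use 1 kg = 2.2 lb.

3.0 hours

Initial rate:
Weight = 259 lb ÷ 2.2 lb/kg = 117.7273 kg
Dose = 0.11 units/kg/hr × 117.7273 kg = 12.95 units/hr
Concentration = 80 units ÷ 211 mL = 0.3791469 units/mL
Rate = 12.95 units/hr ÷ 0.3791469 units/mL = 34.15563 mL/hr
Volume infused so far = 34.15563 mL/hr × 4.3 hr = 146.8692 mL
Volume remaining = 211 − 146.8692 = 64.13081 mL
New rate:
Dose = 0.07 units/kg/hr × 117.7273 kg = 8.240909 units/hr
Rate = 8.240909 units/hr ÷ 0.3791469 units/mL = 21.7354 mL/hr
Time remaining = 64.13081 mL ÷ 21.7354 mL/hr = 2.950524 hr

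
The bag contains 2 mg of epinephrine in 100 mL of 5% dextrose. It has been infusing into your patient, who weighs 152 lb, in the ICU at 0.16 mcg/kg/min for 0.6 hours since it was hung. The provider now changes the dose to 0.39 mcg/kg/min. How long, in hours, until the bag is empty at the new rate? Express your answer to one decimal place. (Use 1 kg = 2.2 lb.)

Initial rate:
Weight = 152 lb ÷ 2.2 lb/kg = 69.09091 kg
Dose = 0.16 mcg/kg/min × 69.09091 kg = 11.05455 mcg/min
11.05455 mcg/min × 60 min/hr = 663.2727 mcg/hr
Concentration = 2 mg ÷ 100 mL = 0.02 mg/mL = 20 mcg/mL
Rate = 663.2727 mcg/hr ÷ 20 mcg/mL = 33.16364 mL/hr
Volume infused so far = 33.16364 mL/hr × 0.6 hr = 19.89818 mL
Volume remaining = 100 − 19.89818 = 80.10182 mL
New rate:
Dose = 0.39 mcg/kg/min × 69.09091 kg = 26.94545 mcg/min
26.94545 mcg/min × 60 min/hr = 1616.727 mcg/hr
Rate = 1616.727 mcg/hr ÷ 20 mcg/mL = 80.83636 mL/hr
Time remaining = 80.10182 mL ÷ 80.83636 mL/hr = 0.9909132 hr

1.0 hours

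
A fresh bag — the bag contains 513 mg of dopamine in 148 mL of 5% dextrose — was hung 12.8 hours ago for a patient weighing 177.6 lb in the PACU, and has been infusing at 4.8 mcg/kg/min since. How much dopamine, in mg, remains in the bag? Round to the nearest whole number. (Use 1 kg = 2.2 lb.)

215 mg

Weight = 177.6 lb ÷ 2.2 lb/kg = 80.72727 kg
Dose = 4.8 mcg/kg/min × 80.72727 kg = 387.4909 mcg/min
387.4909 mcg/min × 60 min/hr = 23249.45 mcg/hr
Concentration = 513 mg ÷ 148 mL = 3.466216 mg/mL = 3466.216 mcg/mL
Rate = 23249.45 mcg/hr ÷ 3466.216 mcg/mL = 6.707445 mL/hr
Volume infused = 6.707445 mL/hr × 12.8 hr = 85.8553 mL
Volume remaining = 148 − 85.8553 = 62.1447 mL
Drug remaining = 62.1447 mL × 3466.216 mcg/mL = 215407 mcg = 215.407 mg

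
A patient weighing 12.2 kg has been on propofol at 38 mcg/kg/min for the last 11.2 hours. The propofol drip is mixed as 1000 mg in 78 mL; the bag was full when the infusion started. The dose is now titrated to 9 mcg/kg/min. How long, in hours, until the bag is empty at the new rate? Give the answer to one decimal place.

104.5 hours

Initial rate:
Dose = 38 mcg/kg/min × 12.2 kg = 463.6 mcg/min
463.6 mcg/min × 60 min/hr = 27816 mcg/hr
Concentration = 1000 mg ÷ 78 mL = 12.82051 mg/mL = 12820.51 mcg/mL
Rate = 27816 mcg/hr ÷ 12820.51 mcg/mL = 2.169648 mL/hr
Volume infused so far = 2.169648 mL/hr × 11.2 hr = 24.30006 mL
Volume remaining = 78 − 24.30006 = 53.69994 mL
New rate:
Dose = 9 mcg/kg/min × 12.2 kg = 109.8 mcg/min
109.8 mcg/min × 60 min/hr = 6588 mcg/hr
Rate = 6588 mcg/hr ÷ 12820.51 mcg/mL = 0.513864 mL/hr
Time remaining = 53.69994 mL ÷ 0.513864 mL/hr = 104.5022 hr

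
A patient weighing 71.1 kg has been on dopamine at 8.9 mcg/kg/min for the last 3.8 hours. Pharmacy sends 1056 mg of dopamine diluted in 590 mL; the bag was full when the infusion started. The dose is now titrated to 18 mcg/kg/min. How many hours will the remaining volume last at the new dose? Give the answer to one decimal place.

Initial rate:
Dose = 8.9 mcg/kg/min × 71.1 kg = 632.79 mcg/min
632.79 mcg/min × 60 min/hr = 37967.4 mcg/hr
Concentration = 1056 mg ÷ 590 mL = 1.789831 mg/mL = 1789.831 mcg/mL
Rate = 37967.4 mcg/hr ÷ 1789.831 mcg/mL = 21.21285 mL/hr
Volume infused so far = 21.21285 mL/hr × 3.8 hr = 80.60882 mL
Volume remaining = 590 − 80.60882 = 509.3912 mL
New rate:
Dose = 18 mcg/kg/min × 71.1 kg = 1279.8 mcg/min
1279.8 mcg/min × 60 min/hr = 76788 mcg/hr
Rate = 76788 mcg/hr ÷ 1789.831 mcg/mL = 42.90239 mL/hr
Time remaining = 509.3912 mL ÷ 42.90239 mL/hr = 11.87326 hr

11.9 hours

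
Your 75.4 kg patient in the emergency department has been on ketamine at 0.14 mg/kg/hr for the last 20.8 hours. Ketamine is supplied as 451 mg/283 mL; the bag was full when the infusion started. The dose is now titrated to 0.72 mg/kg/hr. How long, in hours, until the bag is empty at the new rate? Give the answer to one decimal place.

Initial rate:
Dose = 0.14 mg/kg/hr × 75.4 kg = 10.556 mg/hr
Concentration = 451 mg ÷ 283 mL = 1.59364 mg/mL
Rate = 10.556 mg/hr ÷ 1.59364 mg/mL = 6.623831 mL/hr
Volume infused so far = 6.623831 mL/hr × 20.8 hr = 137.7757 mL
Volume remaining = 283 − 137.7757 = 145.2243 mL
New rate:
Dose = 0.72 mg/kg/hr × 75.4 kg = 54.288 mg/hr
Rate = 54.288 mg/hr ÷ 1.59364 mg/mL = 34.06542 mL/hr
Time remaining = 145.2243 mL ÷ 34.06542 mL/hr = 4.263101 hr

4.3 hours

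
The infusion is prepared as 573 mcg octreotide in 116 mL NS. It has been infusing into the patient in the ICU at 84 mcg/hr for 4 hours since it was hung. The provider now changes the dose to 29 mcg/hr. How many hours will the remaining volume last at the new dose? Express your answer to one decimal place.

8.2 hours

Initial rate:
Concentration = 573 mcg ÷ 116 mL = 4.939655 mcg/mL
Rate = 84 mcg/hr ÷ 4.939655 mcg/mL = 17.00524 mL/hr
Volume infused so far = 17.00524 mL/hr × 4 hr = 68.02094 mL
Volume remaining = 116 − 68.02094 = 47.97906 mL
New rate:
Rate = 29 mcg/hr ÷ 4.939655 mcg/mL = 5.870855 mL/hr
Time remaining = 47.97906 mL ÷ 5.870855 mL/hr = 8.172414 hr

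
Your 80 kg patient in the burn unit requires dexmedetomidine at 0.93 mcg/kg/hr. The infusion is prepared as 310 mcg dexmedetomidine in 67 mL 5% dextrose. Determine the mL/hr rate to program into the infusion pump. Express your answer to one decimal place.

Dose = 0.93 mcg/kg/hr × 80 kg = 74.4 mcg/hr
Concentration = 310 mcg ÷ 67 mL = 4.626866 mcg/mL
Rate = 74.4 mcg/hr ÷ 4.626866 mcg/mL = 16.08 mL/hr

16.1 mL/hr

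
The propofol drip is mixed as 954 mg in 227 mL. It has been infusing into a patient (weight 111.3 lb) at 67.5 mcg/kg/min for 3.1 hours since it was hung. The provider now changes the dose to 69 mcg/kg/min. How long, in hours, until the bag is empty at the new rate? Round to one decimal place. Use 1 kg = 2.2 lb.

1.5 hours

Initial rate:
Weight = 111.3 lb ÷ 2.2 lb/kg = 50.59091 kg
Dose = 67.5 mcg/kg/min × 50.59091 kg = 3414.886 mcg/min
3414.886 mcg/min × 60 min/hr = 204893.2 mcg/hr
Concentration = 954 mg ÷ 227 mL = 4.202643 mg/mL = 4202.643 mcg/mL
Rate = 204893.2 mcg/hr ÷ 4202.643 mcg/mL = 48.75341 mL/hr
Volume infused so far = 48.75341 mL/hr × 3.1 hr = 151.1356 mL
Volume remaining = 227 − 151.1356 = 75.86443 mL
New rate:
Dose = 69 mcg/kg/min × 50.59091 kg = 3490.773 mcg/min
3490.773 mcg/min × 60 min/hr = 209446.4 mcg/hr
Rate = 209446.4 mcg/hr ÷ 4202.643 mcg/mL = 49.83682 mL/hr
Time remaining = 75.86443 mL ÷ 49.83682 mL/hr = 1.522257 hr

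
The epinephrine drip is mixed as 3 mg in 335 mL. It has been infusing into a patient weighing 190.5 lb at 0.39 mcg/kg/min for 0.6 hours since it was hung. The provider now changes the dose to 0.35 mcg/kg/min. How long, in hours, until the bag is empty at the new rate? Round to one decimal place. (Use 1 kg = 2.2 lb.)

Initial rate:
Weight = 190.5 lb ÷ 2.2 lb/kg = 86.59091 kg
Dose = 0.39 mcg/kg/min × 86.59091 kg = 33.77045 mcg/min
33.77045 mcg/min × 60 min/hr = 2026.227 mcg/hr
Concentration = 3 mg ÷ 335 mL = 0.008955224 mg/mL = 8.955224 mcg/mL
Rate = 2026.227 mcg/hr ÷ 8.955224 mcg/mL = 226.262 mL/hr
Volume infused so far = 226.262 mL/hr × 0.6 hr = 135.7572 mL
Volume remaining = 335 − 135.7572 = 199.2428 mL
New rate:
Dose = 0.35 mcg/kg/min × 86.59091 kg = 30.30682 mcg/min
30.30682 mcg/min × 60 min/hr = 1818.409 mcg/hr
Rate = 1818.409 mcg/hr ÷ 8.955224 mcg/mL = 203.0557 mL/hr
Time remaining = 199.2428 mL ÷ 203.0557 mL/hr = 0.9812223 hr

1.0 hours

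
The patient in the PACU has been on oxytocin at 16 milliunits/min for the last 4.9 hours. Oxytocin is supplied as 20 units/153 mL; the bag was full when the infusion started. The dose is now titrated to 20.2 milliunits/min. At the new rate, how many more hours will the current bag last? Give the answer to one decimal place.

Initial rate:
16 milliunits/min × 60 min/hr = 960 milliunits/hr
Concentration = 20 units ÷ 153 mL = 0.130719 units/mL = 130.719 milliunits/mL
Rate = 960 milliunits/hr ÷ 130.719 milliunits/mL = 7.344 mL/hr
Volume infused so far = 7.344 mL/hr × 4.9 hr = 35.9856 mL
Volume remaining = 153 − 35.9856 = 117.0144 mL
New rate:
20.2 milliunits/min × 60 min/hr = 1212 milliunits/hr
Rate = 1212 milliunits/hr ÷ 130.719 milliunits/mL = 9.2718 mL/hr
Time remaining = 117.0144 mL ÷ 9.2718 mL/hr = 12.62046 hr

12.6 hours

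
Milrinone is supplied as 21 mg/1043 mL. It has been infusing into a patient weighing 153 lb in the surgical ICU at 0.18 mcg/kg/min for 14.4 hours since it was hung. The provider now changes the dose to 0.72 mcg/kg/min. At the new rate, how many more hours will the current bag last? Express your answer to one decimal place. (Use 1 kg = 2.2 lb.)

Initial rate:
Weight = 153 lb ÷ 2.2 lb/kg = 69.54545 kg
Dose = 0.18 mcg/kg/min × 69.54545 kg = 12.51818 mcg/min
12.51818 mcg/min × 60 min/hr = 751.0909 mcg/hr
Concentration = 21 mg ÷ 1043 mL = 0.02013423 mg/mL = 20.13423 mcg/mL
Rate = 751.0909 mcg/hr ÷ 20.13423 mcg/mL = 37.30418 mL/hr
Volume infused so far = 37.30418 mL/hr × 14.4 hr = 537.1802 mL
Volume remaining = 1043 − 537.1802 = 505.8198 mL
New rate:
Dose = 0.72 mcg/kg/min × 69.54545 kg = 50.07273 mcg/min
50.07273 mcg/min × 60 min/hr = 3004.364 mcg/hr
Rate = 3004.364 mcg/hr ÷ 20.13423 mcg/mL = 149.2167 mL/hr
Time remaining = 505.8198 mL ÷ 149.2167 mL/hr = 3.389833 hr

3.4 hours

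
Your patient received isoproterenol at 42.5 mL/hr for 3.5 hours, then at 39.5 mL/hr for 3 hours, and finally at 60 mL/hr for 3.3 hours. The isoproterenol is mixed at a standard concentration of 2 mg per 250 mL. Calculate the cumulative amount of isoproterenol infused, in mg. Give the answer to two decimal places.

3.72 mg

Concentration = 2 mg ÷ 250 mL = 0.008 mg/mL
Stage 1: 42.5 mL/hr × 3.5 hr = 148.75 mL → 148.75 mL × 0.008 mg/mL = 1.19 mg
Stage 2: 39.5 mL/hr × 3 hr = 118.5 mL → 118.5 mL × 0.008 mg/mL = 0.948 mg
Stage 3: 60 mL/hr × 3.3 hr = 198 mL → 198 mL × 0.008 mg/mL = 1.584 mg
Total = 1.19 + 0.948 + 1.584 = 3.722 mg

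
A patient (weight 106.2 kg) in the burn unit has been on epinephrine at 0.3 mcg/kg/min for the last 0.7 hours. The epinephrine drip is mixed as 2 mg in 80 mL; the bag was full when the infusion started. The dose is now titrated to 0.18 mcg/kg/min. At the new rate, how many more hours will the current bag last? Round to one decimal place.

Initial rate:
Dose = 0.3 mcg/kg/min × 106.2 kg = 31.86 mcg/min
31.86 mcg/min × 60 min/hr = 1911.6 mcg/hr
Concentration = 2 mg ÷ 80 mL = 0.025 mg/mL = 25 mcg/mL
Rate = 1911.6 mcg/hr ÷ 25 mcg/mL = 76.464 mL/hr
Volume infused so far = 76.464 mL/hr × 0.7 hr = 53.5248 mL
Volume remaining = 80 − 53.5248 = 26.4752 mL
New rate:
Dose = 0.18 mcg/kg/min × 106.2 kg = 19.116 mcg/min
19.116 mcg/min × 60 min/hr = 1146.96 mcg/hr
Rate = 1146.96 mcg/hr ÷ 25 mcg/mL = 45.8784 mL/hr
Time remaining = 26.4752 mL ÷ 45.8784 mL/hr = 0.5770733 hr

0.6 hours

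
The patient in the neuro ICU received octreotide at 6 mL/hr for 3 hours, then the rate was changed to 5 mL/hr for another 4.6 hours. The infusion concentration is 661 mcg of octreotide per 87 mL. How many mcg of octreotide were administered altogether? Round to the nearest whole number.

312 mcg

Concentration = 661 mcg ÷ 87 mL = 7.597701 mcg/mL
Stage 1: 6 mL/hr × 3 hr = 18 mL → 18 mL × 7.597701 mcg/mL = 136.7586 mcg
Stage 2: 5 mL/hr × 4.6 hr = 23 mL → 23 mL × 7.597701 mcg/mL = 174.7471 mcg
Total = 136.7586 + 174.7471 = 311.5057 mcg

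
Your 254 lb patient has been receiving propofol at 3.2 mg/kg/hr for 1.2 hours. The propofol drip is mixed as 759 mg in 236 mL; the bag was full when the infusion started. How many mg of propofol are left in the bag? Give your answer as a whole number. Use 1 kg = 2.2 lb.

Weight = 254 lb ÷ 2.2 lb/kg = 115.4545 kg
Dose = 3.2 mg/kg/hr × 115.4545 kg = 369.4545 mg/hr
Concentration = 759 mg ÷ 236 mL = 3.216102 mg/mL
Rate = 369.4545 mg/hr ÷ 3.216102 mg/mL = 114.8765 mL/hr
Volume infused = 114.8765 mL/hr × 1.2 hr = 137.8518 mL
Volume remaining = 236 − 137.8518 = 98.14819 mL
Drug remaining = 98.14819 mL × 3.216102 mg/mL = 315.6545 mg

316 mg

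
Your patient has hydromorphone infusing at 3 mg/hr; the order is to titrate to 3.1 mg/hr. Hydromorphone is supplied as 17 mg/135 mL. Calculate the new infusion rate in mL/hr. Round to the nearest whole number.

Concentration = 17 mg ÷ 135 mL = 0.1259259 mg/mL
Rate = 3.1 mg/hr ÷ 0.1259259 mg/mL = 24.61765 mL/hr

25 mL/hr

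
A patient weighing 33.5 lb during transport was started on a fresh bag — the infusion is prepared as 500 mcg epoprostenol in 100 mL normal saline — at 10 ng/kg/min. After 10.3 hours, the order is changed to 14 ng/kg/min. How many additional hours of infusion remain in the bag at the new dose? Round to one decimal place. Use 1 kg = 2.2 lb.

31.7 hours

Initial rate:
Weight = 33.5 lb ÷ 2.2 lb/kg = 15.22727 kg
Dose = 10 ng/kg/min × 15.22727 kg = 152.2727 ng/min
152.2727 ng/min × 60 min/hr = 9136.364 ng/hr
Concentration = 500 mcg ÷ 100 mL = 5 mcg/mL = 5000 ng/mL
Rate = 9136.364 ng/hr ÷ 5000 ng/mL = 1.827273 mL/hr
Volume infused so far = 1.827273 mL/hr × 10.3 hr = 18.82091 mL
Volume remaining = 100 − 18.82091 = 81.17909 mL
New rate:
Dose = 14 ng/kg/min × 15.22727 kg = 213.1818 ng/min
213.1818 ng/min × 60 min/hr = 12790.91 ng/hr
Rate = 12790.91 ng/hr ÷ 5000 ng/mL = 2.558182 mL/hr
Time remaining = 81.17909 mL ÷ 2.558182 mL/hr = 31.73312 hr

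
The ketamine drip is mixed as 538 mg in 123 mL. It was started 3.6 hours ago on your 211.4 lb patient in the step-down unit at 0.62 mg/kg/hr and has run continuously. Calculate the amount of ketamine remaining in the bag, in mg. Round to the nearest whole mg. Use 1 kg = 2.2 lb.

324 mg

Weight = 211.4 lb ÷ 2.2 lb/kg = 96.09091 kg
Dose = 0.62 mg/kg/hr × 96.09091 kg = 59.57636 mg/hr
Concentration = 538 mg ÷ 123 mL = 4.373984 mg/mL
Rate = 59.57636 mg/hr ÷ 4.373984 mg/mL = 13.62062 mL/hr
Volume infused = 13.62062 mL/hr × 3.6 hr = 49.03423 mL
Volume remaining = 123 − 49.03423 = 73.96577 mL
Drug remaining = 73.96577 mL × 4.373984 mg/mL = 323.5251 mg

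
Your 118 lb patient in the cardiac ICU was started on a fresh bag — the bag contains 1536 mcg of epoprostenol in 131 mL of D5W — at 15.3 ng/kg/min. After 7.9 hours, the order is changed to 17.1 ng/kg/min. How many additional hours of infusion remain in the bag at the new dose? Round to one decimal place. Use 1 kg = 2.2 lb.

Initial rate:
Weight = 118 lb ÷ 2.2 lb/kg = 53.63636 kg
Dose = 15.3 ng/kg/min × 53.63636 kg = 820.6364 ng/min
820.6364 ng/min × 60 min/hr = 49238.18 ng/hr
Concentration = 1536 mcg ÷ 131 mL = 11.72519 mcg/mL = 11725.19 ng/mL
Rate = 49238.18 ng/hr ÷ 11725.19 ng/mL = 4.19935 mL/hr
Volume infused so far = 4.19935 mL/hr × 7.9 hr = 33.17487 mL
Volume remaining = 131 − 33.17487 = 97.82513 mL
New rate:
Dose = 17.1 ng/kg/min × 53.63636 kg = 917.1818 ng/min
917.1818 ng/min × 60 min/hr = 55030.91 ng/hr
Rate = 55030.91 ng/hr ÷ 11725.19 ng/mL = 4.693391 mL/hr
Time remaining = 97.82513 mL ÷ 4.693391 mL/hr = 20.84317 hr

20.8 hours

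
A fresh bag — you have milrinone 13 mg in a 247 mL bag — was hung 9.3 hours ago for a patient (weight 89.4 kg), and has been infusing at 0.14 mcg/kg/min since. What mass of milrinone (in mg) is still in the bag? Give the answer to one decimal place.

Dose = 0.14 mcg/kg/min × 89.4 kg = 12.516 mcg/min
12.516 mcg/min × 60 min/hr = 750.96 mcg/hr
Concentration = 13 mg ÷ 247 mL = 0.05263158 mg/mL = 52.63158 mcg/mL
Rate = 750.96 mcg/hr ÷ 52.63158 mcg/mL = 14.26824 mL/hr
Volume infused = 14.26824 mL/hr × 9.3 hr = 132.6946 mL
Volume remaining = 247 − 132.6946 = 114.3054 mL
Drug remaining = 114.3054 mL × 52.63158 mcg/mL = 6016.072 mcg = 6.016072 mg

6.0 mg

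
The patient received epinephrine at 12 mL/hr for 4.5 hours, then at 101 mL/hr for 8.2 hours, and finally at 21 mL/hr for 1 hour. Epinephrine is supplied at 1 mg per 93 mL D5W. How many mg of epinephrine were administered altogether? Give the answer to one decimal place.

Concentration = 1 mg ÷ 93 mL = 0.01075269 mg/mL
Stage 1: 12 mL/hr × 4.5 hr = 54 mL → 54 mL × 0.01075269 mg/mL = 0.5806452 mg
Stage 2: 101 mL/hr × 8.2 hr = 828.2 mL → 828.2 mL × 0.01075269 mg/mL = 8.905376 mg
Stage 3: 21 mL/hr × 1 hr = 21 mL → 21 mL × 0.01075269 mg/mL = 0.2258065 mg
Total = 0.5806452 + 8.905376 + 0.2258065 = 9.711828 mg

9.7 mg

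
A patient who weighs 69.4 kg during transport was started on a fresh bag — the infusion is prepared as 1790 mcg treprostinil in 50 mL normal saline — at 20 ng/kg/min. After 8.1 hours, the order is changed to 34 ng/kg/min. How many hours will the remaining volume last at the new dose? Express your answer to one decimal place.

Initial rate:
Dose = 20 ng/kg/min × 69.4 kg = 1388 ng/min
1388 ng/min × 60 min/hr = 83280 ng/hr
Concentration = 1790 mcg ÷ 50 mL = 35.8 mcg/mL = 35800 ng/mL
Rate = 83280 ng/hr ÷ 35800 ng/mL = 2.326257 mL/hr
Volume infused so far = 2.326257 mL/hr × 8.1 hr = 18.84268 mL
Volume remaining = 50 − 18.84268 = 31.15732 mL
New rate:
Dose = 34 ng/kg/min × 69.4 kg = 2359.6 ng/min
2359.6 ng/min × 60 min/hr = 141576 ng/hr
Rate = 141576 ng/hr ÷ 35800 ng/mL = 3.954637 mL/hr
Time remaining = 31.15732 mL ÷ 3.954637 mL/hr = 7.87868 hr

7.9 hours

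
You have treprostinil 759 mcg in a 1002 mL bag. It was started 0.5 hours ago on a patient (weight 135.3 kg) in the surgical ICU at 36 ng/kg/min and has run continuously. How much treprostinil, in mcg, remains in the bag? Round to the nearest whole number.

Dose = 36 ng/kg/min × 135.3 kg = 4870.8 ng/min
4870.8 ng/min × 60 min/hr = 292248 ng/hr
Concentration = 759 mcg ÷ 1002 mL = 0.757485 mcg/mL = 757.485 ng/mL
Rate = 292248 ng/hr ÷ 757.485 ng/mL = 385.8136 mL/hr
Volume infused = 385.8136 mL/hr × 0.5 hr = 192.9068 mL
Volume remaining = 1002 − 192.9068 = 809.0932 mL
Drug remaining = 809.0932 mL × 757.485 ng/mL = 612876 ng = 612.876 mcg

613 mcg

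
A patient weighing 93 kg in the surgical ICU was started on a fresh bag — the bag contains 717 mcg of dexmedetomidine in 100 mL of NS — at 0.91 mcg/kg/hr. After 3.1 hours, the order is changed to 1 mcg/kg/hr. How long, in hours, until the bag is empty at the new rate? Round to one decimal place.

Initial rate:
Dose = 0.91 mcg/kg/hr × 93 kg = 84.63 mcg/hr
Concentration = 717 mcg ÷ 100 mL = 7.17 mcg/mL
Rate = 84.63 mcg/hr ÷ 7.17 mcg/mL = 11.80335 mL/hr
Volume infused so far = 11.80335 mL/hr × 3.1 hr = 36.59038 mL
Volume remaining = 100 − 36.59038 = 63.40962 mL
New rate:
Dose = 1 mcg/kg/hr × 93 kg = 93 mcg/hr
Rate = 93 mcg/hr ÷ 7.17 mcg/mL = 12.97071 mL/hr
Time remaining = 63.40962 mL ÷ 12.97071 mL/hr = 4.888677 hr

4.9 hours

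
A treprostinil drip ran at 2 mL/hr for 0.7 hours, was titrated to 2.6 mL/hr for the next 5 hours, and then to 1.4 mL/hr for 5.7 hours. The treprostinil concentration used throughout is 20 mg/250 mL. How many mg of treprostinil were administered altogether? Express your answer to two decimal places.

Concentration = 20 mg ÷ 250 mL = 0.08 mg/mL
Stage 1: 2 mL/hr × 0.7 hr = 1.4 mL → 1.4 mL × 0.08 mg/mL = 0.112 mg
Stage 2: 2.6 mL/hr × 5 hr = 13 mL → 13 mL × 0.08 mg/mL = 1.04 mg
Stage 3: 1.4 mL/hr × 5.7 hr = 7.98 mL → 7.98 mL × 0.08 mg/mL = 0.6384 mg
Total = 0.112 + 1.04 + 0.6384 = 1.7904 mg

1.79 mg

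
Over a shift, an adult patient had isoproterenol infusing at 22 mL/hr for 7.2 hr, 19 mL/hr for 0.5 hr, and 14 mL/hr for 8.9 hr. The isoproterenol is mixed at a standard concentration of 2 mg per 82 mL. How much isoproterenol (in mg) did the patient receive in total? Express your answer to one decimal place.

7.1 mg

Concentration = 2 mg ÷ 82 mL = 0.02439024 mg/mL
Stage 1: 22 mL/hr × 7.2 hr = 158.4 mL → 158.4 mL × 0.02439024 mg/mL = 3.863415 mg
Stage 2: 19 mL/hr × 0.5 hr = 9.5 mL → 9.5 mL × 0.02439024 mg/mL = 0.2317073 mg
Stage 3: 14 mL/hr × 8.9 hr = 124.6 mL → 124.6 mL × 0.02439024 mg/mL = 3.039024 mg
Total = 3.863415 + 0.2317073 + 3.039024 = 7.134146 mg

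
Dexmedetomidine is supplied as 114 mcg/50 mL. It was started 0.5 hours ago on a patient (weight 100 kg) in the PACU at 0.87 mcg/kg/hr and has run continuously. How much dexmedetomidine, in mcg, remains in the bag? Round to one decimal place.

Dose = 0.87 mcg/kg/hr × 100 kg = 87 mcg/hr
Concentration = 114 mcg ÷ 50 mL = 2.28 mcg/mL
Rate = 87 mcg/hr ÷ 2.28 mcg/mL = 38.15789 mL/hr
Volume infused = 38.15789 mL/hr × 0.5 hr = 19.07895 mL
Volume remaining = 50 − 19.07895 = 30.92105 mL
Drug remaining = 30.92105 mL × 2.28 mcg/mL = 70.5 mcg

70.5 mcg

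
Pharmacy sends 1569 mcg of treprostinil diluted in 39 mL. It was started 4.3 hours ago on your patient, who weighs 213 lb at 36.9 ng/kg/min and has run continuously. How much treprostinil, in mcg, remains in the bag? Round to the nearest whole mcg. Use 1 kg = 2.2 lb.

Weight = 213 lb ÷ 2.2 lb/kg = 96.81818 kg
Dose = 36.9 ng/kg/min × 96.81818 kg = 3572.591 ng/min
3572.591 ng/min × 60 min/hr = 214355.5 ng/hr
Concentration = 1569 mcg ÷ 39 mL = 40.23077 mcg/mL = 40230.77 ng/mL
Rate = 214355.5 ng/hr ÷ 40230.77 ng/mL = 5.328147 mL/hr
Volume infused = 5.328147 mL/hr × 4.3 hr = 22.91103 mL
Volume remaining = 39 − 22.91103 = 16.08897 mL
Drug remaining = 16.08897 mL × 40230.77 ng/mL = 647271.5 ng = 647.2715 mcg

647 mcg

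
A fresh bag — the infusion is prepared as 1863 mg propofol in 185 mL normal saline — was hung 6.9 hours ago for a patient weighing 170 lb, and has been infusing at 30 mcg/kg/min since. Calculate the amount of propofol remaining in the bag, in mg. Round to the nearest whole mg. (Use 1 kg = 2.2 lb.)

Weight = 170 lb ÷ 2.2 lb/kg = 77.27273 kg
Dose = 30 mcg/kg/min × 77.27273 kg = 2318.182 mcg/min
2318.182 mcg/min × 60 min/hr = 139090.9 mcg/hr
Concentration = 1863 mg ÷ 185 mL = 10.07027 mg/mL = 10070.27 mcg/mL
Rate = 139090.9 mcg/hr ÷ 10070.27 mcg/mL = 13.81203 mL/hr
Volume infused = 13.81203 mL/hr × 6.9 hr = 95.30303 mL
Volume remaining = 185 − 95.30303 = 89.69697 mL
Drug remaining = 89.69697 mL × 10070.27 mcg/mL = 903272.7 mcg = 903.2727 mg

903 mg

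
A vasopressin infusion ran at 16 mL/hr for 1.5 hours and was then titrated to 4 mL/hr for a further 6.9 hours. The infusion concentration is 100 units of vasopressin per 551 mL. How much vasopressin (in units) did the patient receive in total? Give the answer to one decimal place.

Concentration = 100 units ÷ 551 mL = 0.1814882 units/mL
Stage 1: 16 mL/hr × 1.5 hr = 24 mL → 24 mL × 0.1814882 units/mL = 4.355717 units
Stage 2: 4 mL/hr × 6.9 hr = 27.6 mL → 27.6 mL × 0.1814882 units/mL = 5.009074 units
Total = 4.355717 + 5.009074 = 9.364791 units

9.4 units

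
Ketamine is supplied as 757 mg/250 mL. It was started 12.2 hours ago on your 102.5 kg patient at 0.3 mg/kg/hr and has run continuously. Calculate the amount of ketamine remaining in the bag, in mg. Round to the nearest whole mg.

382 mg

Dose = 0.3 mg/kg/hr × 102.5 kg = 30.75 mg/hr
Concentration = 757 mg ÷ 250 mL = 3.028 mg/mL
Rate = 30.75 mg/hr ÷ 3.028 mg/mL = 10.15522 mL/hr
Volume infused = 10.15522 mL/hr × 12.2 hr = 123.8937 mL
Volume remaining = 250 − 123.8937 = 126.1063 mL
Drug remaining = 126.1063 mL × 3.028 mg/mL = 381.85 mg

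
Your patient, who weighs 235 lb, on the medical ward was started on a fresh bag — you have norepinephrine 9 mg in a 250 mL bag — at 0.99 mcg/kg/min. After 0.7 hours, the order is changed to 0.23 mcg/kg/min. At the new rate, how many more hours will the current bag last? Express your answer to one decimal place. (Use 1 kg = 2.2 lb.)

Initial rate:
Weight = 235 lb ÷ 2.2 lb/kg = 106.8182 kg
Dose = 0.99 mcg/kg/min × 106.8182 kg = 105.75 mcg/min
105.75 mcg/min × 60 min/hr = 6345 mcg/hr
Concentration = 9 mg ÷ 250 mL = 0.036 mg/mL = 36 mcg/mL
Rate = 6345 mcg/hr ÷ 36 mcg/mL = 176.25 mL/hr
Volume infused so far = 176.25 mL/hr × 0.7 hr = 123.375 mL
Volume remaining = 250 − 123.375 = 126.625 mL
New rate:
Dose = 0.23 mcg/kg/min × 106.8182 kg = 24.56818 mcg/min
24.56818 mcg/min × 60 min/hr = 1474.091 mcg/hr
Rate = 1474.091 mcg/hr ÷ 36 mcg/mL = 40.94697 mL/hr
Time remaining = 126.625 mL ÷ 40.94697 mL/hr = 3.092414 hr

3.1 hours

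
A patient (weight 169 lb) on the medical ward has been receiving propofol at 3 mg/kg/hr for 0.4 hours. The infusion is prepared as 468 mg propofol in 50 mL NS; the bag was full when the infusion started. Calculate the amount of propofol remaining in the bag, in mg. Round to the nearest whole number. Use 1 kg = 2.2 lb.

376 mg

Weight = 169 lb ÷ 2.2 lb/kg = 76.81818 kg
Dose = 3 mg/kg/hr × 76.81818 kg = 230.4545 mg/hr
Concentration = 468 mg ÷ 50 mL = 9.36 mg/mL
Rate = 230.4545 mg/hr ÷ 9.36 mg/mL = 24.62121 mL/hr
Volume infused = 24.62121 mL/hr × 0.4 hr = 9.848485 mL
Volume remaining = 50 − 9.848485 = 40.15152 mL
Drug remaining = 40.15152 mL × 9.36 mg/mL = 375.8182 mg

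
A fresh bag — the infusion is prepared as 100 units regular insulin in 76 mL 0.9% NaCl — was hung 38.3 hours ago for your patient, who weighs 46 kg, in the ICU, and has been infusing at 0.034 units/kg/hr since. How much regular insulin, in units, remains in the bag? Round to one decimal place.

40.1 units

Dose = 0.034 units/kg/hr × 46 kg = 1.564 units/hr
Concentration = 100 units ÷ 76 mL = 1.315789 units/mL
Rate = 1.564 units/hr ÷ 1.315789 units/mL = 1.18864 mL/hr
Volume infused = 1.18864 mL/hr × 38.3 hr = 45.52491 mL
Volume remaining = 76 − 45.52491 = 30.47509 mL
Drug remaining = 30.47509 mL × 1.315789 units/mL = 40.0988 units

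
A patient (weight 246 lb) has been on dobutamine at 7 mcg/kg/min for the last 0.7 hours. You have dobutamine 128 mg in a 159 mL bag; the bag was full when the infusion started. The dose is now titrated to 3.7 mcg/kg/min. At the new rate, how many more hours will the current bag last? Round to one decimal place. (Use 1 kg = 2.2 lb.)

Initial rate:
Weight = 246 lb ÷ 2.2 lb/kg = 111.8182 kg
Dose = 7 mcg/kg/min × 111.8182 kg = 782.7273 mcg/min
782.7273 mcg/min × 60 min/hr = 46963.64 mcg/hr
Concentration = 128 mg ÷ 159 mL = 0.8050314 mg/mL = 805.0314 mcg/mL
Rate = 46963.64 mcg/hr ÷ 805.0314 mcg/mL = 58.33764 mL/hr
Volume infused so far = 58.33764 mL/hr × 0.7 hr = 40.83635 mL
Volume remaining = 159 − 40.83635 = 118.1637 mL
New rate:
Dose = 3.7 mcg/kg/min × 111.8182 kg = 413.7273 mcg/min
413.7273 mcg/min × 60 min/hr = 24823.64 mcg/hr
Rate = 24823.64 mcg/hr ÷ 805.0314 mcg/mL = 30.83561 mL/hr
Time remaining = 118.1637 mL ÷ 30.83561 mL/hr = 3.832052 hr

3.8 hours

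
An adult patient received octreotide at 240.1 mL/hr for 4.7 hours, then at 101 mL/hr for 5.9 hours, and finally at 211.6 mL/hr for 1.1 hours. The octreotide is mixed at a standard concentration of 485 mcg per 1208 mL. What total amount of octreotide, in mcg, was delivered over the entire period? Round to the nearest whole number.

Concentration = 485 mcg ÷ 1208 mL = 0.4014901 mcg/mL
Stage 1: 240.1 mL/hr × 4.7 hr = 1128.47 mL → 1128.47 mL × 0.4014901 mcg/mL = 453.0695 mcg
Stage 2: 101 mL/hr × 5.9 hr = 595.9 mL → 595.9 mL × 0.4014901 mcg/mL = 239.2479 mcg
Stage 3: 211.6 mL/hr × 1.1 hr = 232.76 mL → 232.76 mL × 0.4014901 mcg/mL = 93.45083 mcg
Total = 453.0695 + 239.2479 + 93.45083 = 785.7683 mcg

786 mcg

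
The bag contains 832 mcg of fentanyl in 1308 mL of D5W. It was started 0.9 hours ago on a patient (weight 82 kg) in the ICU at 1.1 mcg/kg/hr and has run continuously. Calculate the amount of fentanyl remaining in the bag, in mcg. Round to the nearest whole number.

Dose = 1.1 mcg/kg/hr × 82 kg = 90.2 mcg/hr
Concentration = 832 mcg ÷ 1308 mL = 0.6360856 mcg/mL
Rate = 90.2 mcg/hr ÷ 0.6360856 mcg/mL = 141.8048 mL/hr
Volume infused = 141.8048 mL/hr × 0.9 hr = 127.6243 mL
Volume remaining = 1308 − 127.6243 = 1180.376 mL
Drug remaining = 1180.376 mL × 0.6360856 mcg/mL = 750.82 mcg

751 mcg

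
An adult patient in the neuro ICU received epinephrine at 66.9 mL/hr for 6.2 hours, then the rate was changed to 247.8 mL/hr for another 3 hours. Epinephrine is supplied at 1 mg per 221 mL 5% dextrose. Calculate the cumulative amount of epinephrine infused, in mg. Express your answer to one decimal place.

Concentration = 1 mg ÷ 221 mL = 0.004524887 mg/mL
Stage 1: 66.9 mL/hr × 6.2 hr = 414.78 mL → 414.78 mL × 0.004524887 mg/mL = 1.876833 mg
Stage 2: 247.8 mL/hr × 3 hr = 743.4 mL → 743.4 mL × 0.004524887 mg/mL = 3.363801 mg
Total = 1.876833 + 3.363801 = 5.240633 mg

5.2 mg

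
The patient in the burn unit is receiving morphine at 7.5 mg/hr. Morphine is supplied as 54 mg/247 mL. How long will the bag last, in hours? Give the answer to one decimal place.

7.2 hours

Concentration = 54 mg ÷ 247 mL = 0.2186235 mg/mL
Rate = 7.5 mg/hr ÷ 0.2186235 mg/mL = 34.30556 mL/hr
Duration = 247 mL ÷ 34.30556 mL/hr = 7.2 hr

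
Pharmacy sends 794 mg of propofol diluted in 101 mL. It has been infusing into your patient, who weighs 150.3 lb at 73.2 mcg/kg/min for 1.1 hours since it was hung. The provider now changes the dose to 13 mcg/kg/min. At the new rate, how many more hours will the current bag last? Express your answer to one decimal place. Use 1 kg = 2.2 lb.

8.7 hours

Initial rate:
Weight = 150.3 lb ÷ 2.2 lb/kg = 68.31818 kg
Dose = 73.2 mcg/kg/min × 68.31818 kg = 5000.891 mcg/min
5000.891 mcg/min × 60 min/hr = 300053.5 mcg/hr
Concentration = 794 mg ÷ 101 mL = 7.861386 mg/mL = 7861.386 mcg/mL
Rate = 300053.5 mcg/hr ÷ 7861.386 mcg/mL = 38.16801 mL/hr
Volume infused so far = 38.16801 mL/hr × 1.1 hr = 41.98481 mL
Volume remaining = 101 − 41.98481 = 59.01519 mL
New rate:
Dose = 13 mcg/kg/min × 68.31818 kg = 888.1364 mcg/min
888.1364 mcg/min × 60 min/hr = 53288.18 mcg/hr
Rate = 53288.18 mcg/hr ÷ 7861.386 mcg/mL = 6.778471 mL/hr
Time remaining = 59.01519 mL ÷ 6.778471 mL/hr = 8.706268 hr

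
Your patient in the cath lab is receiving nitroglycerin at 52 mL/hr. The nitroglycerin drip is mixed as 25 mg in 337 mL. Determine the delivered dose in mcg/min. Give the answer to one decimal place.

Concentration = 25 mg ÷ 337 mL = 0.07418398 mg/mL = 74.18398 mcg/mL
Drug rate = 52 mL/hr × 74.18398 mcg/mL = 3857.567 mcg/hr
3857.567 mcg/hr ÷ 60 min/hr = 64.29278 mcg/min

64.3 mcg/min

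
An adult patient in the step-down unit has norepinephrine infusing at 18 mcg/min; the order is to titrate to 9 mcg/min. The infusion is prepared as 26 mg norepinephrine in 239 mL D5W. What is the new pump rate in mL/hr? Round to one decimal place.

9 mcg/min × 60 min/hr = 540 mcg/hr
Concentration = 26 mg ÷ 239 mL = 0.1087866 mg/mL = 108.7866 mcg/mL
Rate = 540 mcg/hr ÷ 108.7866 mcg/mL = 4.963846 mL/hr

5.0 mL/hr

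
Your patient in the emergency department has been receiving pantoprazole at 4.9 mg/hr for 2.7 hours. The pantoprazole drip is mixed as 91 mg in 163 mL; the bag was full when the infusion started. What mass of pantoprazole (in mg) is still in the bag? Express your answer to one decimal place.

Concentration = 91 mg ÷ 163 mL = 0.5582822 mg/mL
Rate = 4.9 mg/hr ÷ 0.5582822 mg/mL = 8.776923 mL/hr
Volume infused = 8.776923 mL/hr × 2.7 hr = 23.69769 mL
Volume remaining = 163 − 23.69769 = 139.3023 mL
Drug remaining = 139.3023 mL × 0.5582822 mg/mL = 77.77 mg

77.8 mg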